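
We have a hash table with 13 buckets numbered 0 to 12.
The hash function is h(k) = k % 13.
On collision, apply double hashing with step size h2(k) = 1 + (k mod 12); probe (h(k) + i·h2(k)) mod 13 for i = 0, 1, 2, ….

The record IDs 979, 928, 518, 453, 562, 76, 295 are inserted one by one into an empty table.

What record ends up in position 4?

979 hashes to 4; slot 4 is free → place at 4.
928 hashes to 5; slot 5 is free → place at 5.
518 hashes to 11; slot 11 is free → place at 11.
453 hashes to 11, h2=10; 11 taken → place at 8.
562 hashes to 3; slot 3 is free → place at 3.
76 hashes to 11, h2=5; 11,3,8 taken → place at 0.
295 hashes to 9; slot 9 is free → place at 9.
Table: [76, ., ., 562, 979, 928, ., ., 453, 295, ., 518, .]

979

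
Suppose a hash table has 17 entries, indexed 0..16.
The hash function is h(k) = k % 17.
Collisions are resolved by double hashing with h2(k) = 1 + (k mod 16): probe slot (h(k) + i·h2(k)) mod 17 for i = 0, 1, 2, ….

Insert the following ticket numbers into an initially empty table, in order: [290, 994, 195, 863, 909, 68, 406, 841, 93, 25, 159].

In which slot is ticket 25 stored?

4

Insert 290: h=1, slot 1 empty → index 1.
Insert 994: h=8, slot 8 empty → index 8.
Insert 195: h=8, h2=4, slot 8 occupied → index 12.
Insert 863: h=13, slot 13 empty → index 13.
Insert 909: h=8, h2=14, slot 8 occupied → index 5.
Insert 68: h=0, slot 0 empty → index 0.
Insert 406: h=15, slot 15 empty → index 15.
Insert 841: h=8, h2=10, slots 8,1 occupied → index 11.
Insert 93: h=8, h2=14, slots 8,5 occupied → index 2.
Insert 25: h=8, h2=10, slots 8,1,11 occupied → index 4.
Insert 159: h=6, slot 6 empty → index 6.
Table: [68, 290, 93, -, 25, 909, 159, -, 994, -, -, 841, 195, 863, -, 406, -]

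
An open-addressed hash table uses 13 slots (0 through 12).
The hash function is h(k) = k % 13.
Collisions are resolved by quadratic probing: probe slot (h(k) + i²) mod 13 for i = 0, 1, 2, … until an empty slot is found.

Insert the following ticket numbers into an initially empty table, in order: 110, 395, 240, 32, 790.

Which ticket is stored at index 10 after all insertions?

32

110: h=6 → slot 6
395: h=5 → slot 5
240: h=6, probe 6,7 → slot 7
32: h=6, probe 6,7,10 → slot 10
790: h=10, probe 10,11 → slot 11
Table: [—, —, —, —, —, 395, 110, 240, —, —, 32, 790, —]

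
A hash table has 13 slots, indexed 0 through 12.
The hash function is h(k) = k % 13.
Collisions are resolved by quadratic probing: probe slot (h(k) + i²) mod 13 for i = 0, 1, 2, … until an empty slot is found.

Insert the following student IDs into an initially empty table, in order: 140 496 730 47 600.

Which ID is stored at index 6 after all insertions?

600

Insert 140: h=10, slot 10 empty → index 10.
Insert 496: h=2, slot 2 empty → index 2.
Insert 730: h=2, slot 2 occupied → index 3.
Insert 47: h=8, slot 8 empty → index 8.
Insert 600: h=2, slots 2,3 occupied → index 6.
Table: [_, _, 496, 730, _, _, 600, _, 47, _, 140, _, _]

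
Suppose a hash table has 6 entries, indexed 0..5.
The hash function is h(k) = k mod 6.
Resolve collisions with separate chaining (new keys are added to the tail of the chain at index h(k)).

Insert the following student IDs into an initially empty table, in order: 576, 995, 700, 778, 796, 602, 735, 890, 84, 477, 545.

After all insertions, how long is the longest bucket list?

Insert 576: h=0, bucket 0 empty → new chain.
Insert 995: h=5, bucket 5 empty → new chain.
Insert 700: h=4, bucket 4 empty → new chain.
Insert 778: h=4, bucket 4 nonempty → append to chain.
Insert 796: h=4, bucket 4 nonempty → append to chain.
Insert 602: h=2, bucket 2 empty → new chain.
Insert 735: h=3, bucket 3 empty → new chain.
Insert 890: h=2, bucket 2 nonempty → append to chain.
Insert 84: h=0, bucket 0 nonempty → append to chain.
Insert 477: h=3, bucket 3 nonempty → append to chain.
Insert 545: h=5, bucket 5 nonempty → append to chain.
Final buckets:
0: 576 -> 84
1: —
2: 602 -> 890
3: 735 -> 477
4: 700 -> 778 -> 796
5: 995 -> 545

3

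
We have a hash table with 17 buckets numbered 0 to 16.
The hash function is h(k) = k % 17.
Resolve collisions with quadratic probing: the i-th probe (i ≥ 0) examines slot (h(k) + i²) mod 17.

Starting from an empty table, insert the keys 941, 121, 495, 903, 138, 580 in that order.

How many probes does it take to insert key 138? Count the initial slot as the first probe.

5

941 hashes to 6; slot 6 is free -> place at 6.
121 hashes to 2; slot 2 is free -> place at 2.
495 hashes to 2; 2 taken -> place at 3.
903 hashes to 2; 2,3,6 taken -> place at 11.
138 hashes to 2; 2,3,6,11 taken -> place at 1.
580 hashes to 2; 2,3,6,11,1 taken -> place at 10.
Table: [_, 138, 121, 495, _, _, 941, _, _, _, 580, 903, _, _, _, _, _]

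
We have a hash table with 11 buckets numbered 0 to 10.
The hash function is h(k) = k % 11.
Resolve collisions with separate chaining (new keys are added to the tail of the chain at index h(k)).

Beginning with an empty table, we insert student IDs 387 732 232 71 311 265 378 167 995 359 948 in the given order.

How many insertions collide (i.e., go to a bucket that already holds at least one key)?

387 -> bucket 2
732 -> bucket 6
232 -> bucket 1
71 -> bucket 5
311 -> bucket 3
265 -> bucket 1 (collision)
378 -> bucket 4
167 -> bucket 2 (collision)
995 -> bucket 5 (collision)
359 -> bucket 7
948 -> bucket 2 (collision)
Final buckets:
0: ∅
1: 232 -> 265
2: 387 -> 167 -> 948
3: 311
4: 378
5: 71 -> 995
6: 732
7: 359
8: ∅
9: ∅
10: ∅

4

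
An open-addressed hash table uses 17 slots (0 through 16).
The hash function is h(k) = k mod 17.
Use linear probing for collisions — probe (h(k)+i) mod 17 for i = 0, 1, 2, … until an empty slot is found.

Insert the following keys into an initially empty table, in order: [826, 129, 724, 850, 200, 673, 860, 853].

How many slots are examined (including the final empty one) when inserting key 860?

6

826: h=10 -> slot 10
129: h=10, probe 10,11 -> slot 11
724: h=10, probe 10,11,12 -> slot 12
850: h=0 -> slot 0
200: h=13 -> slot 13
673: h=10, probe 10,11,12,13,14 -> slot 14
860: h=10, probe 10,11,12,13,14,15 -> slot 15
853: h=3 -> slot 3
Table: [850, ∅, ∅, 853, ∅, ∅, ∅, ∅, ∅, ∅, 826, 129, 724, 200, 673, 860, ∅]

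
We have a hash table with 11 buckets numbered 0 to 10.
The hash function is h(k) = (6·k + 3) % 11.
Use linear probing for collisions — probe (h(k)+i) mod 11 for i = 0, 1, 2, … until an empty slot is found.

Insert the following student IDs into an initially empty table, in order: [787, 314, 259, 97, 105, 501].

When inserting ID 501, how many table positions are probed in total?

787: h=6 → slot 6
314: h=6, probe 6,7 → slot 7
259: h=6, probe 6,7,8 → slot 8
97: h=2 → slot 2
105: h=6, probe 6,7,8,9 → slot 9
501: h=6, probe 6,7,8,9,10 → slot 10
Table: [-, -, 97, -, -, -, 787, 314, 259, 105, 501]

5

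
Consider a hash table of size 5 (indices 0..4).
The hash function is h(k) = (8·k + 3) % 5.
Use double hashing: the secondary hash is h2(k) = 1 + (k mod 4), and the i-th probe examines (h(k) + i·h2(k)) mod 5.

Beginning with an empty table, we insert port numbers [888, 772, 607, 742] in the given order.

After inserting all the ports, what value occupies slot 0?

742

888: h=2 -> slot 2
772: h=4 -> slot 4
607: h=4, h2=4, probe 4,3 -> slot 3
742: h=4, h2=3, probe 4,2,0 -> slot 0
Table: [742, _, 888, 607, 772]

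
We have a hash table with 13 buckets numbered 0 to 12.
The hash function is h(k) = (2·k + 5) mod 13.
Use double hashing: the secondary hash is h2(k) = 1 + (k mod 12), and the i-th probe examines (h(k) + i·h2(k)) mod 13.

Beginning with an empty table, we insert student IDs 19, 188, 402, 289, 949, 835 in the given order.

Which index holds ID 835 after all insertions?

6

19: h=4 -> slot 4
188: h=4, h2=9, probe 4,0 -> slot 0
402: h=3 -> slot 3
289: h=11 -> slot 11
949: h=5 -> slot 5
835: h=11, h2=8, probe 11,6 -> slot 6
Table: [188, —, —, 402, 19, 949, 835, —, —, —, —, 289, —]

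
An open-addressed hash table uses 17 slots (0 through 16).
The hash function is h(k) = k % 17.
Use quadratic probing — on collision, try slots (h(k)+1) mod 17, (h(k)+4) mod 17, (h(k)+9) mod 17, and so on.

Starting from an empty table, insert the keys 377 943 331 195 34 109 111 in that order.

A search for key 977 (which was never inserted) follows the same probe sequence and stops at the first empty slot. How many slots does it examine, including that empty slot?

377: h=3 → slot 3
943: h=8 → slot 8
331: h=8, probe 8,9 → slot 9
195: h=8, probe 8,9,12 → slot 12
34: h=0 → slot 0
109: h=7 → slot 7
111: h=9, probe 9,10 → slot 10
Table: [34, _, _, 377, _, _, _, 109, 943, 331, 111, _, 195, _, _, _, _]
Lookup 977: h=8, probe 8,9,12,0,7,16 → slot 16 empty, not found.

6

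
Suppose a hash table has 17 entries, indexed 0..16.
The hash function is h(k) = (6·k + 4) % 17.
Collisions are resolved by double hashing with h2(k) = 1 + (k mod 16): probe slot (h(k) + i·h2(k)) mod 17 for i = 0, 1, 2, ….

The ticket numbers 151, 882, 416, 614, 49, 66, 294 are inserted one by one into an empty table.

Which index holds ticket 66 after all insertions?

151: h=9 → slot 9
882: h=9, h2=3, probe 9,12 → slot 12
416: h=1 → slot 1
614: h=16 → slot 16
49: h=9, h2=2, probe 9,11 → slot 11
66: h=9, h2=3, probe 9,12,15 → slot 15
294: h=0 → slot 0
Table: [294, 416, ., ., ., ., ., ., ., 151, ., 49, 882, ., ., 66, 614]

15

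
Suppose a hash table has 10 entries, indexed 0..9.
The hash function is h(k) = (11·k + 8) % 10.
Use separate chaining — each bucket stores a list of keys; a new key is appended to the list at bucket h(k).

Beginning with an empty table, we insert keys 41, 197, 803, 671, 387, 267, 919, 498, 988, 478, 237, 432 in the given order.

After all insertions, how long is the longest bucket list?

4

Insert 41: h=9, bucket 9 empty -> new chain.
Insert 197: h=5, bucket 5 empty -> new chain.
Insert 803: h=1, bucket 1 empty -> new chain.
Insert 671: h=9, bucket 9 nonempty -> append to chain.
Insert 387: h=5, bucket 5 nonempty -> append to chain.
Insert 267: h=5, bucket 5 nonempty -> append to chain.
Insert 919: h=7, bucket 7 empty -> new chain.
Insert 498: h=6, bucket 6 empty -> new chain.
Insert 988: h=6, bucket 6 nonempty -> append to chain.
Insert 478: h=6, bucket 6 nonempty -> append to chain.
Insert 237: h=5, bucket 5 nonempty -> append to chain.
Insert 432: h=0, bucket 0 empty -> new chain.
Final buckets:
0: 432
1: 803
2: _
3: _
4: _
5: 197 -> 387 -> 267 -> 237
6: 498 -> 988 -> 478
7: 919
8: _
9: 41 -> 671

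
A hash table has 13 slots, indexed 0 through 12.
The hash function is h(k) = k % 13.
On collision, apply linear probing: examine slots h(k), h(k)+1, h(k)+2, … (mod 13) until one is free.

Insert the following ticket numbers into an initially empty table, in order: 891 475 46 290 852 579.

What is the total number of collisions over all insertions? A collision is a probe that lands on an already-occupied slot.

891: h=7 -> slot 7
475: h=7, probe 7,8 -> slot 8
46: h=7, probe 7,8,9 -> slot 9
290: h=4 -> slot 4
852: h=7, probe 7,8,9,10 -> slot 10
579: h=7, probe 7,8,9,10,11 -> slot 11
Table: [-, -, -, -, 290, -, -, 891, 475, 46, 852, 579, -]

10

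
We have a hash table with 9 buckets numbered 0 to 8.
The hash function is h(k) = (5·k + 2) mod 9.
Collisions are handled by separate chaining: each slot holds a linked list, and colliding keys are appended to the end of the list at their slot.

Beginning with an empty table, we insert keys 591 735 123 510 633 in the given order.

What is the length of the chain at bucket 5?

4

Insert 591: h=5, bucket 5 empty -> new chain.
Insert 735: h=5, bucket 5 nonempty -> append to chain.
Insert 123: h=5, bucket 5 nonempty -> append to chain.
Insert 510: h=5, bucket 5 nonempty -> append to chain.
Insert 633: h=8, bucket 8 empty -> new chain.
Final buckets:
0: -
1: -
2: -
3: -
4: -
5: 591 -> 735 -> 123 -> 510
6: -
7: -
8: 633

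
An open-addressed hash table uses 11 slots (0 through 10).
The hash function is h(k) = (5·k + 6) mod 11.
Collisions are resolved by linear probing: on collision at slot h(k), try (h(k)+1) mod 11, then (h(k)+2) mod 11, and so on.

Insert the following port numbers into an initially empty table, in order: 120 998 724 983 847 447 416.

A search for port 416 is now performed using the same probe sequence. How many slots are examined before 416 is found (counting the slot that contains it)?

120 hashes to 1; slot 1 is free → place at 1.
998 hashes to 2; slot 2 is free → place at 2.
724 hashes to 7; slot 7 is free → place at 7.
983 hashes to 4; slot 4 is free → place at 4.
847 hashes to 6; slot 6 is free → place at 6.
447 hashes to 8; slot 8 is free → place at 8.
416 hashes to 7; 7,8 taken → place at 9.
Table: [—, 120, 998, —, 983, —, 847, 724, 447, 416, —]
Lookup 416: h=7, probe 7,8,9 → found at 9.

3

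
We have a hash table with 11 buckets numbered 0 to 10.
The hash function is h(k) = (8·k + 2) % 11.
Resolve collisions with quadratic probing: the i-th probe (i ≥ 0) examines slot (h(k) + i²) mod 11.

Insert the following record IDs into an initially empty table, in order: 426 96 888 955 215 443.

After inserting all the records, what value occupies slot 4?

888

Insert 426: h=0, slot 0 empty → index 0.
Insert 96: h=0, slot 0 occupied → index 1.
Insert 888: h=0, slots 0,1 occupied → index 4.
Insert 955: h=8, slot 8 empty → index 8.
Insert 215: h=6, slot 6 empty → index 6.
Insert 443: h=4, slot 4 occupied → index 5.
Table: [426, 96, ., ., 888, 443, 215, ., 955, ., .]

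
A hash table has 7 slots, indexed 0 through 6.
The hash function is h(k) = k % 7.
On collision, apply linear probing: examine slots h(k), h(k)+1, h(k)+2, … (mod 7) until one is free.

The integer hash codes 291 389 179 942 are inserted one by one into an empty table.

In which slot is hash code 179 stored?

Insert 291: h=4, slot 4 empty -> index 4.
Insert 389: h=4, slot 4 occupied -> index 5.
Insert 179: h=4, slots 4,5 occupied -> index 6.
Insert 942: h=4, slots 4,5,6 occupied -> index 0.
Table: [942, ., ., ., 291, 389, 179]

6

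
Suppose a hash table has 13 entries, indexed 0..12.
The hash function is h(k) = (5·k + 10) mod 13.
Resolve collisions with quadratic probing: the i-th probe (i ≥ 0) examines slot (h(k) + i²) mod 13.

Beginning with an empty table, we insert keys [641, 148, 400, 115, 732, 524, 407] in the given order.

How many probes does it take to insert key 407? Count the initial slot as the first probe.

641 hashes to 4; slot 4 is free => place at 4.
148 hashes to 9; slot 9 is free => place at 9.
400 hashes to 8; slot 8 is free => place at 8.
115 hashes to 0; slot 0 is free => place at 0.
732 hashes to 4; 4 taken => place at 5.
524 hashes to 4; 4,5,8,0 taken => place at 7.
407 hashes to 4; 4,5,8,0,7 taken => place at 3.
Table: [115, —, —, 407, 641, 732, —, 524, 400, 148, —, —, —]

6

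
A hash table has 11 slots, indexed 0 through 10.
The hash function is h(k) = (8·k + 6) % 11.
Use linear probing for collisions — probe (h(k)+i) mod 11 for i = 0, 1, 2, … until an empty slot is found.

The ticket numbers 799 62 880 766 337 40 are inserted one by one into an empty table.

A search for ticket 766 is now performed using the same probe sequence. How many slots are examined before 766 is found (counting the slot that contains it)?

3

799: h=7 => slot 7
62: h=7, probe 7,8 => slot 8
880: h=6 => slot 6
766: h=7, probe 7,8,9 => slot 9
337: h=7, probe 7,8,9,10 => slot 10
40: h=7, probe 7,8,9,10,0 => slot 0
Table: [40, ∅, ∅, ∅, ∅, ∅, 880, 799, 62, 766, 337]
Lookup 766: h=7, probe 7,8,9 → found at 9.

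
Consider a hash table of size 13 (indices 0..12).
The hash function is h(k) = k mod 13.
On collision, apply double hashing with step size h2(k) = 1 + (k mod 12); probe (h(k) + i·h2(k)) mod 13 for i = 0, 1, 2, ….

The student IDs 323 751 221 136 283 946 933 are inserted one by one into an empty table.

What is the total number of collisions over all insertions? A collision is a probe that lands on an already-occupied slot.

323 hashes to 11; slot 11 is free => place at 11.
751 hashes to 10; slot 10 is free => place at 10.
221 hashes to 0; slot 0 is free => place at 0.
136 hashes to 6; slot 6 is free => place at 6.
283 hashes to 10, h2=8; 10 taken => place at 5.
946 hashes to 10, h2=11; 10 taken => place at 8.
933 hashes to 10, h2=10; 10 taken => place at 7.
Table: [221, —, —, —, —, 283, 136, 933, 946, —, 751, 323, —]

3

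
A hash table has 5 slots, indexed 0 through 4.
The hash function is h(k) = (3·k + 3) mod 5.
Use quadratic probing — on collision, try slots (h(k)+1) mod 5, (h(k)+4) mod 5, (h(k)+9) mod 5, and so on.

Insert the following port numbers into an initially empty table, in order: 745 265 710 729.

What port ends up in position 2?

745 hashes to 3; slot 3 is free -> place at 3.
265 hashes to 3; 3 taken -> place at 4.
710 hashes to 3; 3,4 taken -> place at 2.
729 hashes to 0; slot 0 is free -> place at 0.
Table: [729, _, 710, 745, 265]

710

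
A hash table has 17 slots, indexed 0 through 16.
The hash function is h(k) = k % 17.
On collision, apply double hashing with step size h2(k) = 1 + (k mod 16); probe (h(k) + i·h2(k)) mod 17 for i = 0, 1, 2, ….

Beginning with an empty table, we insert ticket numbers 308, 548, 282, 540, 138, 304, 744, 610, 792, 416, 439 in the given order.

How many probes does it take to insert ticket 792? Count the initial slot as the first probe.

3

Insert 308: h=2, slot 2 empty → index 2.
Insert 548: h=4, slot 4 empty → index 4.
Insert 282: h=10, slot 10 empty → index 10.
Insert 540: h=13, slot 13 empty → index 13.
Insert 138: h=2, h2=11, slots 2,13 occupied → index 7.
Insert 304: h=15, slot 15 empty → index 15.
Insert 744: h=13, h2=9, slot 13 occupied → index 5.
Insert 610: h=15, h2=3, slot 15 occupied → index 1.
Insert 792: h=10, h2=9, slots 10,2 occupied → index 11.
Insert 416: h=8, slot 8 empty → index 8.
Insert 439: h=14, slot 14 empty → index 14.
Table: [-, 610, 308, -, 548, 744, -, 138, 416, -, 282, 792, -, 540, 439, 304, -]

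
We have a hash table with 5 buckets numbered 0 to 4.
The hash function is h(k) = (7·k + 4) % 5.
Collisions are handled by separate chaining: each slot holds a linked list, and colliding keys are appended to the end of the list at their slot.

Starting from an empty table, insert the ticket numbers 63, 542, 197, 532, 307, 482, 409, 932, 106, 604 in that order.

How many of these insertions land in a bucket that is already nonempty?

63 -> bucket 0
542 -> bucket 3
197 -> bucket 3 (collision)
532 -> bucket 3 (collision)
307 -> bucket 3 (collision)
482 -> bucket 3 (collision)
409 -> bucket 2
932 -> bucket 3 (collision)
106 -> bucket 1
604 -> bucket 2 (collision)
Final buckets:
0: 63
1: 106
2: 409 -> 604
3: 542 -> 197 -> 532 -> 307 -> 482 -> 932
4: _

6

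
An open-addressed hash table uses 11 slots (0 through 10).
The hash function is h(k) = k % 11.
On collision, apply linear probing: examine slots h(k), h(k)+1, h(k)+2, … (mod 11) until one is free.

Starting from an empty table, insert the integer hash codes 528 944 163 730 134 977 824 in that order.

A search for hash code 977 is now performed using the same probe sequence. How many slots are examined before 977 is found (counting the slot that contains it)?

4

528: h=0 -> slot 0
944: h=9 -> slot 9
163: h=9, probe 9,10 -> slot 10
730: h=4 -> slot 4
134: h=2 -> slot 2
977: h=9, probe 9,10,0,1 -> slot 1
824: h=10, probe 10,0,1,2,3 -> slot 3
Table: [528, 977, 134, 824, 730, ., ., ., ., 944, 163]
Lookup 977: h=9, probe 9,10,0,1 → found at 1.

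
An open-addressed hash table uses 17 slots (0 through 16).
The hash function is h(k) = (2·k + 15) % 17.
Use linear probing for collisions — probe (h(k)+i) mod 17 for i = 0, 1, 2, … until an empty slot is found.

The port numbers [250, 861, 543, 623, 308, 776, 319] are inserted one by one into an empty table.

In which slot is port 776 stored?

250: h=5 => slot 5
861: h=3 => slot 3
543: h=13 => slot 13
623: h=3, probe 3,4 => slot 4
308: h=2 => slot 2
776: h=3, probe 3,4,5,6 => slot 6
319: h=7 => slot 7
Table: [_, _, 308, 861, 623, 250, 776, 319, _, _, _, _, _, 543, _, _, _]

6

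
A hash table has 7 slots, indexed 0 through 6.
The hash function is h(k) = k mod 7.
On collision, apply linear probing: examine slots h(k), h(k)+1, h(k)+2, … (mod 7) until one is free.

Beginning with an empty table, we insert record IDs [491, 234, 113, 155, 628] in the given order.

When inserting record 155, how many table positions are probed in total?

4

Insert 491: h=1, slot 1 empty -> index 1.
Insert 234: h=3, slot 3 empty -> index 3.
Insert 113: h=1, slot 1 occupied -> index 2.
Insert 155: h=1, slots 1,2,3 occupied -> index 4.
Insert 628: h=5, slot 5 empty -> index 5.
Table: [., 491, 113, 234, 155, 628, .]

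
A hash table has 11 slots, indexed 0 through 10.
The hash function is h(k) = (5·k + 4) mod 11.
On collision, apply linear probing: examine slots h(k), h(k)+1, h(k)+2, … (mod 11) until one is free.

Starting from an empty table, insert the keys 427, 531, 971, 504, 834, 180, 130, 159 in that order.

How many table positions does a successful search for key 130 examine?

427: h=5 → slot 5
531: h=8 → slot 8
971: h=8, probe 8,9 → slot 9
504: h=5, probe 5,6 → slot 6
834: h=5, probe 5,6,7 → slot 7
180: h=2 → slot 2
130: h=5, probe 5,6,7,8,9,10 → slot 10
159: h=7, probe 7,8,9,10,0 → slot 0
Table: [159, ∅, 180, ∅, ∅, 427, 504, 834, 531, 971, 130]
Lookup 130: h=5, probe 5,6,7,8,9,10 → found at 10.

6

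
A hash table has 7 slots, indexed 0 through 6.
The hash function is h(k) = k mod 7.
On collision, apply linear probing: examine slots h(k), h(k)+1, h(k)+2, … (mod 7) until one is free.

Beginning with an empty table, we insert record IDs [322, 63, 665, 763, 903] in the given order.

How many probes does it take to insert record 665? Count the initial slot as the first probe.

3

322: h=0 => slot 0
63: h=0, probe 0,1 => slot 1
665: h=0, probe 0,1,2 => slot 2
763: h=0, probe 0,1,2,3 => slot 3
903: h=0, probe 0,1,2,3,4 => slot 4
Table: [322, 63, 665, 763, 903, ∅, ∅]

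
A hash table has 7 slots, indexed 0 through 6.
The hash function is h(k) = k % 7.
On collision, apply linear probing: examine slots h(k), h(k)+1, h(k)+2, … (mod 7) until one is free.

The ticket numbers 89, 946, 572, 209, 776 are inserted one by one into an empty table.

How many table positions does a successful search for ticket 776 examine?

89: h=5 → slot 5
946: h=1 → slot 1
572: h=5, probe 5,6 → slot 6
209: h=6, probe 6,0 → slot 0
776: h=6, probe 6,0,1,2 → slot 2
Table: [209, 946, 776, ∅, ∅, 89, 572]
Lookup 776: h=6, probe 6,0,1,2 → found at 2.

4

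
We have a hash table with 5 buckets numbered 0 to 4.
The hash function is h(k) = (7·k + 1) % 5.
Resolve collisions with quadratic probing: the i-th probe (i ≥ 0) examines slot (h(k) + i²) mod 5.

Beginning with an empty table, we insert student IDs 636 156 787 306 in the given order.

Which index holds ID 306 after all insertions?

2

Insert 636: h=3, slot 3 empty => index 3.
Insert 156: h=3, slot 3 occupied => index 4.
Insert 787: h=0, slot 0 empty => index 0.
Insert 306: h=3, slots 3,4 occupied => index 2.
Table: [787, ∅, 306, 636, 156]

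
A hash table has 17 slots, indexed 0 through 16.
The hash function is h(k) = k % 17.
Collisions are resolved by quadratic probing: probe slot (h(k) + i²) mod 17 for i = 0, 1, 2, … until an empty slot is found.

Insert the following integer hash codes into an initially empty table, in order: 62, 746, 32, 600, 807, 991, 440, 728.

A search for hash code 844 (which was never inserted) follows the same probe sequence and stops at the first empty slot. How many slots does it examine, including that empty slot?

62: h=11 -> slot 11
746: h=15 -> slot 15
32: h=15, probe 15,16 -> slot 16
600: h=5 -> slot 5
807: h=8 -> slot 8
991: h=5, probe 5,6 -> slot 6
440: h=15, probe 15,16,2 -> slot 2
728: h=14 -> slot 14
Table: [_, _, 440, _, _, 600, 991, _, 807, _, _, 62, _, _, 728, 746, 32]
Lookup 844: h=11, probe 11,12 → slot 12 empty, not found.

2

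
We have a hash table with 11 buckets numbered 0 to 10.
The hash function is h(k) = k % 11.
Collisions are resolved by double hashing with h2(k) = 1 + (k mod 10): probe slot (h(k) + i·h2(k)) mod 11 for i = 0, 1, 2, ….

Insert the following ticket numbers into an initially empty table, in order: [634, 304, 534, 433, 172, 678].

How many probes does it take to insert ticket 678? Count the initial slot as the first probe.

634: h=7 => slot 7
304: h=7, h2=5, probe 7,1 => slot 1
534: h=6 => slot 6
433: h=4 => slot 4
172: h=7, h2=3, probe 7,10 => slot 10
678: h=7, h2=9, probe 7,5 => slot 5
Table: [., 304, ., ., 433, 678, 534, 634, ., ., 172]

2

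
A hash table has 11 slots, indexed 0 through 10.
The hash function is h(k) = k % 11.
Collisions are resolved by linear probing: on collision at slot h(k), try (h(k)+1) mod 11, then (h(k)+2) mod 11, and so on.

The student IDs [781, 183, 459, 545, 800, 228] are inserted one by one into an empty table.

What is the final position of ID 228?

10

Insert 781: h=0, slot 0 empty -> index 0.
Insert 183: h=7, slot 7 empty -> index 7.
Insert 459: h=8, slot 8 empty -> index 8.
Insert 545: h=6, slot 6 empty -> index 6.
Insert 800: h=8, slot 8 occupied -> index 9.
Insert 228: h=8, slots 8,9 occupied -> index 10.
Table: [781, —, —, —, —, —, 545, 183, 459, 800, 228]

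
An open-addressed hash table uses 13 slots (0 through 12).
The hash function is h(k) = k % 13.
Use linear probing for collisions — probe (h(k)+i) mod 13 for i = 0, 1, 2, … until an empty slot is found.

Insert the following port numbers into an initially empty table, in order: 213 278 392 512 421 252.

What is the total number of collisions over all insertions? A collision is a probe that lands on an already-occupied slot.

Insert 213: h=5, slot 5 empty → index 5.
Insert 278: h=5, slot 5 occupied → index 6.
Insert 392: h=2, slot 2 empty → index 2.
Insert 512: h=5, slots 5,6 occupied → index 7.
Insert 421: h=5, slots 5,6,7 occupied → index 8.
Insert 252: h=5, slots 5,6,7,8 occupied → index 9.
Table: [_, _, 392, _, _, 213, 278, 512, 421, 252, _, _, _]

10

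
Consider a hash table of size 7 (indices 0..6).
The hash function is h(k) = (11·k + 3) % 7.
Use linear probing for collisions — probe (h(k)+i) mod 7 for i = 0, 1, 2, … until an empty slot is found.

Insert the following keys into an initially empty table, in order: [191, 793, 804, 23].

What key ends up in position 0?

191 hashes to 4; slot 4 is free => place at 4.
793 hashes to 4; 4 taken => place at 5.
804 hashes to 6; slot 6 is free => place at 6.
23 hashes to 4; 4,5,6 taken => place at 0.
Table: [23, _, _, _, 191, 793, 804]

23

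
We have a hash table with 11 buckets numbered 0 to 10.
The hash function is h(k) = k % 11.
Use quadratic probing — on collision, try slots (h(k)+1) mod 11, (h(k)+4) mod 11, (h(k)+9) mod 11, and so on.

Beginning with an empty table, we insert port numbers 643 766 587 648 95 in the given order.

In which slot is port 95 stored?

643 hashes to 5; slot 5 is free => place at 5.
766 hashes to 7; slot 7 is free => place at 7.
587 hashes to 4; slot 4 is free => place at 4.
648 hashes to 10; slot 10 is free => place at 10.
95 hashes to 7; 7 taken => place at 8.
Table: [., ., ., ., 587, 643, ., 766, 95, ., 648]

8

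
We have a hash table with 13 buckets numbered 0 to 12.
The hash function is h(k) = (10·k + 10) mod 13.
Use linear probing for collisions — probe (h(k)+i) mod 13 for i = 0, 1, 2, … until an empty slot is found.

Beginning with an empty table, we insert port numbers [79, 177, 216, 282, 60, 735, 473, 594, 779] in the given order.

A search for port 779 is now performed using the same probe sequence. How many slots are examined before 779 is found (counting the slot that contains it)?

4

79 hashes to 7; slot 7 is free => place at 7.
177 hashes to 12; slot 12 is free => place at 12.
216 hashes to 12; 12 taken => place at 0.
282 hashes to 9; slot 9 is free => place at 9.
60 hashes to 12; 12,0 taken => place at 1.
735 hashes to 2; slot 2 is free => place at 2.
473 hashes to 8; slot 8 is free => place at 8.
594 hashes to 9; 9 taken => place at 10.
779 hashes to 0; 0,1,2 taken => place at 3.
Table: [216, 60, 735, 779, —, —, —, 79, 473, 282, 594, —, 177]
Lookup 779: h=0, probe 0,1,2,3 → found at 3.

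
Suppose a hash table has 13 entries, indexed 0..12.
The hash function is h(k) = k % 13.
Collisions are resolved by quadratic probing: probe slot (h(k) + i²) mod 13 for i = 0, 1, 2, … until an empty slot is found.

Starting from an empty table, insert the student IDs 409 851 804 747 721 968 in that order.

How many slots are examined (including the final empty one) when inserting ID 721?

4

409 hashes to 6; slot 6 is free → place at 6.
851 hashes to 6; 6 taken → place at 7.
804 hashes to 11; slot 11 is free → place at 11.
747 hashes to 6; 6,7 taken → place at 10.
721 hashes to 6; 6,7,10 taken → place at 2.
968 hashes to 6; 6,7,10,2 taken → place at 9.
Table: [_, _, 721, _, _, _, 409, 851, _, 968, 747, 804, _]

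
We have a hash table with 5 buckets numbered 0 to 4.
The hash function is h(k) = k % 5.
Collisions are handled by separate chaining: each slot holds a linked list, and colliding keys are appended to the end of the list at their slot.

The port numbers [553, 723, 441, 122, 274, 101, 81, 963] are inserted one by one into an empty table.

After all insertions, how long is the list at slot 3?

3

553 → bucket 3
723 → bucket 3 (collision)
441 → bucket 1
122 → bucket 2
274 → bucket 4
101 → bucket 1 (collision)
81 → bucket 1 (collision)
963 → bucket 3 (collision)
Final buckets:
0: —
1: 441 -> 101 -> 81
2: 122
3: 553 -> 723 -> 963
4: 274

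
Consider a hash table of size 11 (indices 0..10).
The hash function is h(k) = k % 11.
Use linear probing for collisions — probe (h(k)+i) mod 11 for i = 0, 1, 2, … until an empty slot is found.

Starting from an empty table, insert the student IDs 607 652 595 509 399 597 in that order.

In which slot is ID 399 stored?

Insert 607: h=2, slot 2 empty -> index 2.
Insert 652: h=3, slot 3 empty -> index 3.
Insert 595: h=1, slot 1 empty -> index 1.
Insert 509: h=3, slot 3 occupied -> index 4.
Insert 399: h=3, slots 3,4 occupied -> index 5.
Insert 597: h=3, slots 3,4,5 occupied -> index 6.
Table: [∅, 595, 607, 652, 509, 399, 597, ∅, ∅, ∅, ∅]

5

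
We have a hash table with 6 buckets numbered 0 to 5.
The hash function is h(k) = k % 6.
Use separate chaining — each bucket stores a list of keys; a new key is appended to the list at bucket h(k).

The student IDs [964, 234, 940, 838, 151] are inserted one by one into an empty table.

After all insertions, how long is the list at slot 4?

Insert 964: h=4, bucket 4 empty -> new chain.
Insert 234: h=0, bucket 0 empty -> new chain.
Insert 940: h=4, bucket 4 nonempty -> append to chain.
Insert 838: h=4, bucket 4 nonempty -> append to chain.
Insert 151: h=1, bucket 1 empty -> new chain.
Final buckets:
0: 234
1: 151
2: -
3: -
4: 964 -> 940 -> 838
5: -

3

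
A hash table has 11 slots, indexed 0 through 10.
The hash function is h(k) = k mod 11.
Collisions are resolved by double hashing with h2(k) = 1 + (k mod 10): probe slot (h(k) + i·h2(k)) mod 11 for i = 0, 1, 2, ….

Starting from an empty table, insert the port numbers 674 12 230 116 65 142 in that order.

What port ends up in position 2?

Insert 674: h=3, slot 3 empty -> index 3.
Insert 12: h=1, slot 1 empty -> index 1.
Insert 230: h=10, slot 10 empty -> index 10.
Insert 116: h=6, slot 6 empty -> index 6.
Insert 65: h=10, h2=6, slot 10 occupied -> index 5.
Insert 142: h=10, h2=3, slot 10 occupied -> index 2.
Table: [_, 12, 142, 674, _, 65, 116, _, _, _, 230]

142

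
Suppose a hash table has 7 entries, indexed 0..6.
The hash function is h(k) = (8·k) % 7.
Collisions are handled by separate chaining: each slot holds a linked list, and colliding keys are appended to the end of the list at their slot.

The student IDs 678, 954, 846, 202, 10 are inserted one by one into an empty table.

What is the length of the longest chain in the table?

3

678 -> bucket 6
954 -> bucket 2
846 -> bucket 6 (collision)
202 -> bucket 6 (collision)
10 -> bucket 3
Final buckets:
0: _
1: _
2: 954
3: 10
4: _
5: _
6: 678 -> 846 -> 202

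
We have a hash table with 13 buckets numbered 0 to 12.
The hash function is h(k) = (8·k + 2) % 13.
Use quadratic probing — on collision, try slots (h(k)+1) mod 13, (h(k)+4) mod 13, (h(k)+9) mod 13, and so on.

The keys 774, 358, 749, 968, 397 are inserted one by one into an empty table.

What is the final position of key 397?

10

774: h=6 -> slot 6
358: h=6, probe 6,7 -> slot 7
749: h=1 -> slot 1
968: h=11 -> slot 11
397: h=6, probe 6,7,10 -> slot 10
Table: [—, 749, —, —, —, —, 774, 358, —, —, 397, 968, —]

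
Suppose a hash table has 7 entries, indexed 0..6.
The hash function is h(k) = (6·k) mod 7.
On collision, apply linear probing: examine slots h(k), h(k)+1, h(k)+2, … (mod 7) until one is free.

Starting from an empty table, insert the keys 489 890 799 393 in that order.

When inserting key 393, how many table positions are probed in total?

4

489: h=1 => slot 1
890: h=6 => slot 6
799: h=6, probe 6,0 => slot 0
393: h=6, probe 6,0,1,2 => slot 2
Table: [799, 489, 393, ∅, ∅, ∅, 890]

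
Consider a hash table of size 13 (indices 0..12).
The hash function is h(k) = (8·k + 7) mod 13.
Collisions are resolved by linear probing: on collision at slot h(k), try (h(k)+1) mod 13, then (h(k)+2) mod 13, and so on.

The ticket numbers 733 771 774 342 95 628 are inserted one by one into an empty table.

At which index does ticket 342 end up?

733: h=8 -> slot 8
771: h=0 -> slot 0
774: h=11 -> slot 11
342: h=0, probe 0,1 -> slot 1
95: h=0, probe 0,1,2 -> slot 2
628: h=0, probe 0,1,2,3 -> slot 3
Table: [771, 342, 95, 628, —, —, —, —, 733, —, —, 774, —]

1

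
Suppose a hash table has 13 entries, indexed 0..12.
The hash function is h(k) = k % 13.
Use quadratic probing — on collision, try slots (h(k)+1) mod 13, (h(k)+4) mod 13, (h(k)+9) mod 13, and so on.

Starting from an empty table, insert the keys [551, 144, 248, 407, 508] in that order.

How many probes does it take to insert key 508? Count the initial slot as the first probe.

4

Insert 551: h=5, slot 5 empty => index 5.
Insert 144: h=1, slot 1 empty => index 1.
Insert 248: h=1, slot 1 occupied => index 2.
Insert 407: h=4, slot 4 empty => index 4.
Insert 508: h=1, slots 1,2,5 occupied => index 10.
Table: [—, 144, 248, —, 407, 551, —, —, —, —, 508, —, —]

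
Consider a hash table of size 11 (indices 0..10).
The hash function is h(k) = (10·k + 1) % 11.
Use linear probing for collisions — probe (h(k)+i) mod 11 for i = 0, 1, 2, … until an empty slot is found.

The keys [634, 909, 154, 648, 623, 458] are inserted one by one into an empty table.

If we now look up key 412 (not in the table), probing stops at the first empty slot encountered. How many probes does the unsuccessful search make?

3

Insert 634: h=5, slot 5 empty => index 5.
Insert 909: h=5, slot 5 occupied => index 6.
Insert 154: h=1, slot 1 empty => index 1.
Insert 648: h=2, slot 2 empty => index 2.
Insert 623: h=5, slots 5,6 occupied => index 7.
Insert 458: h=5, slots 5,6,7 occupied => index 8.
Table: [-, 154, 648, -, -, 634, 909, 623, 458, -, -]
Lookup 412: h=7, probe 7,8,9 → slot 9 empty, not found.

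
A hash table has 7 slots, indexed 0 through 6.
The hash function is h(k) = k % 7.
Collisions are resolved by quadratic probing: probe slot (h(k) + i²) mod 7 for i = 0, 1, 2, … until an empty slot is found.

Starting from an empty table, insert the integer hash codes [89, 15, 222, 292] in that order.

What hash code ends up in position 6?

222

Insert 89: h=5, slot 5 empty → index 5.
Insert 15: h=1, slot 1 empty → index 1.
Insert 222: h=5, slot 5 occupied → index 6.
Insert 292: h=5, slots 5,6 occupied → index 2.
Table: [., 15, 292, ., ., 89, 222]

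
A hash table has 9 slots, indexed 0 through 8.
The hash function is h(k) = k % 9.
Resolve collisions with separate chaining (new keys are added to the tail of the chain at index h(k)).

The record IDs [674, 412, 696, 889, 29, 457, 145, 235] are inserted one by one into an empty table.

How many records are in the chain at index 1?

Insert 674: h=8, bucket 8 empty → new chain.
Insert 412: h=7, bucket 7 empty → new chain.
Insert 696: h=3, bucket 3 empty → new chain.
Insert 889: h=7, bucket 7 nonempty → append to chain.
Insert 29: h=2, bucket 2 empty → new chain.
Insert 457: h=7, bucket 7 nonempty → append to chain.
Insert 145: h=1, bucket 1 empty → new chain.
Insert 235: h=1, bucket 1 nonempty → append to chain.
Final buckets:
0: _
1: 145 -> 235
2: 29
3: 696
4: _
5: _
6: _
7: 412 -> 889 -> 457
8: 674

2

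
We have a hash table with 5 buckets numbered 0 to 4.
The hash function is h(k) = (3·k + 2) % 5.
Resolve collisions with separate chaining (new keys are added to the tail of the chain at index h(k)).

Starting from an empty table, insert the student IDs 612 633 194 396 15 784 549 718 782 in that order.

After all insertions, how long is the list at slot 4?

3

Insert 612: h=3, bucket 3 empty → new chain.
Insert 633: h=1, bucket 1 empty → new chain.
Insert 194: h=4, bucket 4 empty → new chain.
Insert 396: h=0, bucket 0 empty → new chain.
Insert 15: h=2, bucket 2 empty → new chain.
Insert 784: h=4, bucket 4 nonempty → append to chain.
Insert 549: h=4, bucket 4 nonempty → append to chain.
Insert 718: h=1, bucket 1 nonempty → append to chain.
Insert 782: h=3, bucket 3 nonempty → append to chain.
Final buckets:
0: 396
1: 633 -> 718
2: 15
3: 612 -> 782
4: 194 -> 784 -> 549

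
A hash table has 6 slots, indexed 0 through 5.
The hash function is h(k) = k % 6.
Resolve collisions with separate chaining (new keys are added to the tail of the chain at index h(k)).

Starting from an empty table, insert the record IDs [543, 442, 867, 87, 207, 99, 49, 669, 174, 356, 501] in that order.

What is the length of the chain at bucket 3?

Insert 543: h=3, bucket 3 empty → new chain.
Insert 442: h=4, bucket 4 empty → new chain.
Insert 867: h=3, bucket 3 nonempty → append to chain.
Insert 87: h=3, bucket 3 nonempty → append to chain.
Insert 207: h=3, bucket 3 nonempty → append to chain.
Insert 99: h=3, bucket 3 nonempty → append to chain.
Insert 49: h=1, bucket 1 empty → new chain.
Insert 669: h=3, bucket 3 nonempty → append to chain.
Insert 174: h=0, bucket 0 empty → new chain.
Insert 356: h=2, bucket 2 empty → new chain.
Insert 501: h=3, bucket 3 nonempty → append to chain.
Final buckets:
0: 174
1: 49
2: 356
3: 543 -> 867 -> 87 -> 207 -> 99 -> 669 -> 501
4: 442
5: -

7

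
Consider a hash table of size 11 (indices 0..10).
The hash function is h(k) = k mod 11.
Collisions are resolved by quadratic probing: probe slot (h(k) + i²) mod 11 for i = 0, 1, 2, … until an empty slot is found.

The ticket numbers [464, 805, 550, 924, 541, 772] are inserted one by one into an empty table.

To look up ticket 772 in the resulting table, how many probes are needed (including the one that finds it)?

5

464 hashes to 2; slot 2 is free → place at 2.
805 hashes to 2; 2 taken → place at 3.
550 hashes to 0; slot 0 is free → place at 0.
924 hashes to 0; 0 taken → place at 1.
541 hashes to 2; 2,3 taken → place at 6.
772 hashes to 2; 2,3,6,0 taken → place at 7.
Table: [550, 924, 464, 805, _, _, 541, 772, _, _, _]
Lookup 772: h=2, probe 2,3,6,0,7 → found at 7.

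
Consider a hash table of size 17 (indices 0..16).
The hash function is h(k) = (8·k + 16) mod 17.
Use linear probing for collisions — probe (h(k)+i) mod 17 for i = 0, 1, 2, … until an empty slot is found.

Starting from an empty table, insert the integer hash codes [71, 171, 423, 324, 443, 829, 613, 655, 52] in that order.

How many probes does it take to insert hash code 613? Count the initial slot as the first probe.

4

71 hashes to 6; slot 6 is free => place at 6.
171 hashes to 7; slot 7 is free => place at 7.
423 hashes to 0; slot 0 is free => place at 0.
324 hashes to 7; 7 taken => place at 8.
443 hashes to 7; 7,8 taken => place at 9.
829 hashes to 1; slot 1 is free => place at 1.
613 hashes to 7; 7,8,9 taken => place at 10.
655 hashes to 3; slot 3 is free => place at 3.
52 hashes to 7; 7,8,9,10 taken => place at 11.
Table: [423, 829, -, 655, -, -, 71, 171, 324, 443, 613, 52, -, -, -, -, -]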